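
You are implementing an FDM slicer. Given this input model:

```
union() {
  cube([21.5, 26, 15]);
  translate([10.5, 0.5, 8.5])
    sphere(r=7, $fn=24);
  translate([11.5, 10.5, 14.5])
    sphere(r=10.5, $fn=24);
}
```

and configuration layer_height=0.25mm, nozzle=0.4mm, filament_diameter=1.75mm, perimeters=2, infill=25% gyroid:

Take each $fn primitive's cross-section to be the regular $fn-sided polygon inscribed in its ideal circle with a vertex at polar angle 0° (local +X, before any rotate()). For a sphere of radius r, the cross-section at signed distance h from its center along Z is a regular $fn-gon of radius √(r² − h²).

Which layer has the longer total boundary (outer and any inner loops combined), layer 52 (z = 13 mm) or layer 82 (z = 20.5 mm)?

layer 52 (z = 13 mm)

Layer 52 (z = 13): the cube (footprint 21.5×26) is included at this height (perimeter 95.00 mm); the sphere at (10.5, 0.5): section is a regular 24-gon, circumradius = √(r²−h²) = √(7²−4.5²) = 5.362 (perimeter = 2·24·5.362·sin(180°/24) = 33.59 mm); the r=10.5 sphere at (11.5, 10.5) slices to a regular 24-gon of circumradius 10.392 (√(r²−h²) with h=1.5 from center) (perimeter = 2·24·10.392·sin(180°/24) = 65.11 mm); Merging all regions: the regions partially overlap (shared area 384.24 mm²), so the edge portions inside another operand are dropped and the merged outline is re-measured after clipping — boundary = 100.26 mm. So its perimeter = 100.26 mm. Layer 82 (z = 20.5): the cube is absent (z outside [0, 15]); the sphere at (10.5, 0.5) is absent (|z−center|=12.000 > r=7); the r=10.5 sphere at (11.5, 10.5) contributes a regular 24-gon of circumradius √(10.5²−6²) = 8.617 (perimeter = 2·24·8.617·sin(180°/24) = 53.99 mm); Taking the union: only the r=10.5 sphere at (11.5, 10.5) is present, so the union is just that shape — boundary = 53.99 mm. So its perimeter = 53.99 mm. Layer 52 is larger (100.26 vs 53.99 mm).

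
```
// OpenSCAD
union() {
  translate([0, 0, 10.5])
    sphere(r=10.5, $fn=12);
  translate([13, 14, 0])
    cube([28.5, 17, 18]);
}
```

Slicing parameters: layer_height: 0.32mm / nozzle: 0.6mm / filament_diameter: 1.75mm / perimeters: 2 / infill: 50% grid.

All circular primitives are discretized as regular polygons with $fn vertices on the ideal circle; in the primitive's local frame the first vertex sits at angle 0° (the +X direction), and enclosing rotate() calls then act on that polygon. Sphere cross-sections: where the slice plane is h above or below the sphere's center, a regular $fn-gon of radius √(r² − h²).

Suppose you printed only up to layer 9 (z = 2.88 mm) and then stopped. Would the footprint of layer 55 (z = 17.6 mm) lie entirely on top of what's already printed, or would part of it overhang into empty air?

part overhangs

Compare the two slices. At z = 2.88: the r=10.5 sphere contributes a regular 12-gon of circumradius √(10.5²−7.62²) = 7.224 (area = (12/2)·7.224²·sin(360°/12) = 156.56 mm²); the 28.5×17 cube at (13, 14) contributes its full rectangle (area 484.50 mm²); Combining (union): the 2 present regions are separate (no shared area or edge), so areas and boundary lengths simply add and each stays a separate island — area = 641.06 mm². At z = 17.6: the r=10.5 sphere contributes a regular 12-gon of circumradius √(10.5²−7.1²) = 7.736 (area = (12/2)·7.736²·sin(360°/12) = 179.52 mm²); the cube at (13, 14) (footprint 28.5×17) is included at this height (area 484.50 mm²); Taking the union: the 2 present regions are separate (no shared area or edge), so areas and boundary lengths simply add and each stays a separate island — area = 664.02 mm². Checking containment: at z = 17.6 the cross-section extends beyond the z = 2.88 cross-section by about 22.96 mm².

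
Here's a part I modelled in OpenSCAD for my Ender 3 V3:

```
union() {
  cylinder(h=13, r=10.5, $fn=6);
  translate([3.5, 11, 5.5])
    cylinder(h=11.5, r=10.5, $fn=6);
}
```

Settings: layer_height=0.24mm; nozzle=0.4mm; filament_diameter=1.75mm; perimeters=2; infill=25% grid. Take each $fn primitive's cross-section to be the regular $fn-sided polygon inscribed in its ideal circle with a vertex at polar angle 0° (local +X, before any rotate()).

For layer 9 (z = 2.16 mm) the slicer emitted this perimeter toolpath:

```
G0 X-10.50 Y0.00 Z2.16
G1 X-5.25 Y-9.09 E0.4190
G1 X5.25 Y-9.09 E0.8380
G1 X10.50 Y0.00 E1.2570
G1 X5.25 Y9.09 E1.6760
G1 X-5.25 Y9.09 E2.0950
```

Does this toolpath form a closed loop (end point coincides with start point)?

no

Start point (G0): (-10.50, 0.00). End point (last G1): the path does not return to the start — open.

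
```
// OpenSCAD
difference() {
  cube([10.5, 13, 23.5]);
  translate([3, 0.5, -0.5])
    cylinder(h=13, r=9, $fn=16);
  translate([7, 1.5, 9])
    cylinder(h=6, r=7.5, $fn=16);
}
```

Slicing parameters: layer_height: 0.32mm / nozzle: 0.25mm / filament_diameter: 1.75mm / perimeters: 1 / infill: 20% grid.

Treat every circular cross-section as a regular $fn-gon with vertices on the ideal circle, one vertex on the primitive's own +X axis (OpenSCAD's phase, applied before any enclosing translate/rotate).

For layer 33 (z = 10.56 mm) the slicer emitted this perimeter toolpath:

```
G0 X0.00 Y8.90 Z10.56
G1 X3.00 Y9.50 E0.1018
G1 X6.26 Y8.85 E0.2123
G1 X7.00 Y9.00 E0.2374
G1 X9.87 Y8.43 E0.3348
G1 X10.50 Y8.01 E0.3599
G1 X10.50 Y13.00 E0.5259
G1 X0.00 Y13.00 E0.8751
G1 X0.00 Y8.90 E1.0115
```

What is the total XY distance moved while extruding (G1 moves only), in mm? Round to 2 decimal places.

Sum the Euclidean lengths of each G1 segment: total = 30.41 mm.

30.41 mm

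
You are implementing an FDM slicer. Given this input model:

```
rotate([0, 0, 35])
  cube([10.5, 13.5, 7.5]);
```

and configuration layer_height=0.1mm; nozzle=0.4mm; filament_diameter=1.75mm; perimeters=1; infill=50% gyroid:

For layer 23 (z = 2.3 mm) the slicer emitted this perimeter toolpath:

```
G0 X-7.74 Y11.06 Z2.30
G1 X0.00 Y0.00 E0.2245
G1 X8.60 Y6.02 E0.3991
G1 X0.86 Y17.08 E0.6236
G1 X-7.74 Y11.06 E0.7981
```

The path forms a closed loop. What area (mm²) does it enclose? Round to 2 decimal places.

141.71 mm²

Apply the shoelace formula to the sequence of (X, Y) vertices; enclosed area = 141.71 mm².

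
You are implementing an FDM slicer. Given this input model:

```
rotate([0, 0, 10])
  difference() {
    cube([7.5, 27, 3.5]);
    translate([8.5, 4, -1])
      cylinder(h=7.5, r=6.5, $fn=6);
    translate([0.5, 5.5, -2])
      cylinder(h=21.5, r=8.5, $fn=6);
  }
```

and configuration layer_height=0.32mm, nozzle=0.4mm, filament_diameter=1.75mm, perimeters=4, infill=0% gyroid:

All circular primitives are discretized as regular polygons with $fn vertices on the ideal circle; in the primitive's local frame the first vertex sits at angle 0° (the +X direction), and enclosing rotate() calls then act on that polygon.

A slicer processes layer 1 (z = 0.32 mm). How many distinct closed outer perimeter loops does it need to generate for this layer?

1

At z = 0.32 mm: the cube (footprint 7.5×27) is included at this height; the cylinder at (8.5, 4): section is a regular 6-gon, circumradius r=6.5; the r=8.5 cylinder at (0.5, 5.5) gives a regular 6-gon of circumradius 8.5 (constant along its height); After the difference (first − rest): starting from the 7.5×27 cube, the r=6.5 cylinder at (8.5, 4) partially overlaps it — only the 39.19 mm² overlap (of its 109.77 mm²) is removed, clipping the outline; the r=8.5 cylinder at (0.5, 5.5) partially overlaps it — only the 51.39 mm² overlap (of its 187.71 mm²) is removed, clipping the outline — 1 connected region; (whole slice rotated 10° about Z — lengths, areas and connectivity unchanged). The result has 1 disconnected region.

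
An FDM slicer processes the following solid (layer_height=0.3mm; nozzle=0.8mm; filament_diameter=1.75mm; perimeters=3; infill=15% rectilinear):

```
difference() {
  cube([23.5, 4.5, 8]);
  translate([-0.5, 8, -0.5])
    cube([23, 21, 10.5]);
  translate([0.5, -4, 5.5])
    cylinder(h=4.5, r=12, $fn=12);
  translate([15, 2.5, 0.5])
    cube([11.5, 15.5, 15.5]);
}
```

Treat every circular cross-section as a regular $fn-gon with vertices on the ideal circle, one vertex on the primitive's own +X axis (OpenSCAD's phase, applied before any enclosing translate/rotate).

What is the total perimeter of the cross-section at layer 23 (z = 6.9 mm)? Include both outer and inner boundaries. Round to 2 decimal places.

37.29 mm

At z = 6.9 mm: the cube is present — its section is the full 23.5×4.5 rectangle (perimeter 56.00 mm); the 23×21 cube at (-0.5, 8) contributes its full rectangle (perimeter 88.00 mm); the r=12 cylinder at (0.5, -4) gives a regular 12-gon of circumradius 12 (constant along its height) (perimeter = 2·12·12.000·sin(180°/12) = 74.54 mm); the 11.5×15.5 cube at (15, 2.5) contributes its full rectangle (perimeter 54.00 mm); Taking the first minus the rest: starting from the 23.5×4.5 cube, the 23×21 cube at (-0.5, 8) misses the remaining region (no effect); the r=12 cylinder at (0.5, -4) partially overlaps it — only the 46.43 mm² overlap (of its 432.00 mm²) is removed, clipping the outline; the 11.5×15.5 cube at (15, 2.5) partially overlaps it — only the 17.00 mm² overlap (of its 178.25 mm²) is removed, clipping the outline — boundary = 37.29 mm. Overall, the cross-section is a single solid region. Total boundary length (outer) = 37.29 mm.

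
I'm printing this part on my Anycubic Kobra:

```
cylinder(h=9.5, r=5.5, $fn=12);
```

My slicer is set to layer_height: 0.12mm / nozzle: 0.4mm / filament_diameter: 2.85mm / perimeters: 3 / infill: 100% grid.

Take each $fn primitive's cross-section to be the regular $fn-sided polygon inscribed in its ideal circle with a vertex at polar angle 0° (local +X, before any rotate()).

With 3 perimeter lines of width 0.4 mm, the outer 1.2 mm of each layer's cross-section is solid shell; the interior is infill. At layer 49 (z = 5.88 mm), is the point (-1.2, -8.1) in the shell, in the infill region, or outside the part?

outside

At z = 5.88 mm: the cylinder: section is a regular 12-gon, circumradius r=5.5. Overall, the cross-section is a single solid region. The nearest boundary edge runs (-2.75, -4.76)→(-0.00, -5.50); distance from the point to it = 2.82 mm. The point is not inside any of the regions above, so it lies outside the cross-section (2.82 mm from the nearest boundary).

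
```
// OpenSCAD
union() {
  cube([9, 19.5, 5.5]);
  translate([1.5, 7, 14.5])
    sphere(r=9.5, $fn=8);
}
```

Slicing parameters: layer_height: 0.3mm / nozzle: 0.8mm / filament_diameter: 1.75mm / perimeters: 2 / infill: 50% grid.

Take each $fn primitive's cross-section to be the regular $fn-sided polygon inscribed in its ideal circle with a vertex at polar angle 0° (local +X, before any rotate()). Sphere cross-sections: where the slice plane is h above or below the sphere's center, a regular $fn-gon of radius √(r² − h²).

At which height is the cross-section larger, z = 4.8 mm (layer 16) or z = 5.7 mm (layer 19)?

Layer 16 (z = 4.8): the cube is present — its section is the full 9×19.5 rectangle (area 175.50 mm²); the sphere at (1.5, 7) is not intersected at this z (|z−center|=9.700 > r=9.5); Taking the union: only the 9×19.5 cube is present, so the union is just that shape — area = 175.50 mm². So its area = 175.50 mm². Layer 19 (z = 5.7): the cube does not reach this height (z outside [0, 5.5]); the r=9.5 sphere at (1.5, 7) contributes a regular 8-gon of circumradius √(9.5²−8.8²) = 3.579 (area = (8/2)·3.579²·sin(360°/8) = 36.23 mm²); Merging all regions: only the r=9.5 sphere at (1.5, 7) is present, so the union is just that shape — area = 36.23 mm². So its area = 36.23 mm². Layer 16 is larger (175.50 vs 36.23 mm²).

layer 16 (z = 4.8 mm)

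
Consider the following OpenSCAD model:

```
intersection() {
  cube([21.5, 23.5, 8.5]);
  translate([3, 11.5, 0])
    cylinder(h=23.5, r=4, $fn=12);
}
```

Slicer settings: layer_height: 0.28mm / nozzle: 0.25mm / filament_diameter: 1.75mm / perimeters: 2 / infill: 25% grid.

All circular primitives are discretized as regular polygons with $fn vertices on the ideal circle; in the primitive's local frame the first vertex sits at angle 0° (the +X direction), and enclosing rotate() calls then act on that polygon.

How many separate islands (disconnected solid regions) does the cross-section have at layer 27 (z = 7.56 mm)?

At z = 7.56 mm: the cube (footprint 21.5×23.5) is included at this height; the r=4 cylinder at (3, 11.5) gives a regular 12-gon of circumradius 4 (constant along its height); Taking the intersection: the r=4 cylinder at (3, 11.5) partially overlaps the 21.5×23.5 cube; clipping to the common part keeps 44.86 mm² — 1 connected region. Overall, the cross-section is a single solid region. Island count = 1.

1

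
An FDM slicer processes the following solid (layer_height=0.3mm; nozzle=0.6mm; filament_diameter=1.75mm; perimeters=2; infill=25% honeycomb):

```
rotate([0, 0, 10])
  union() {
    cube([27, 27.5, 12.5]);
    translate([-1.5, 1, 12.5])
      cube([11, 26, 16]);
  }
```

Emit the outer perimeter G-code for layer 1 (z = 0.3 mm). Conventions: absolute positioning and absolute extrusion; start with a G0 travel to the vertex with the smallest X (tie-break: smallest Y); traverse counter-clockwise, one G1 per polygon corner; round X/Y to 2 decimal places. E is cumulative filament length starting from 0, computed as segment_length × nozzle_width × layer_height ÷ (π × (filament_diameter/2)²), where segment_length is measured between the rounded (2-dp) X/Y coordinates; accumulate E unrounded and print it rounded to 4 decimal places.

At z = 0.3 mm: the cube is present — its section is the full 27×27.5 rectangle; the cube at (-1.5, 1) is absent (z outside [12.5, 28.5]); Combining (union): only the 27×27.5 cube is present, so the union is just that shape — 1 connected region; (rotated 10° about Z; rotation is an isometry so areas/perimeters/island counts are preserved). The outline is a single polygon with 4 vertices. Extrusion per mm of travel: 0.6 × 0.3 / (π × 0.875²) = 0.074835. Accumulating E over each segment gives final E = 8.1569.

G0 X-4.78 Y27.08 Z0.30
G1 X0.00 Y0.00 E2.0579
G1 X26.59 Y4.69 E4.0785
G1 X21.81 Y31.77 E6.1363
G1 X-4.78 Y27.08 E8.1569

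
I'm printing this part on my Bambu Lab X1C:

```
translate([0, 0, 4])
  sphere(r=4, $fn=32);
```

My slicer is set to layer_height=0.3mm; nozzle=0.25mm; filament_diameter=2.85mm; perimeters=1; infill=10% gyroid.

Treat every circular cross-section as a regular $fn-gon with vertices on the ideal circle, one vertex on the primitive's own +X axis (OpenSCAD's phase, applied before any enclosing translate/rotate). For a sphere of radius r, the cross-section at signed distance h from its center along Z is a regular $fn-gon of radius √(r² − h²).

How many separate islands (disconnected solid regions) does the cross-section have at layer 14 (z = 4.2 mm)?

At z = 4.2 mm: the r=4 sphere contributes a regular 32-gon of circumradius √(4²−0.2²) = 3.995. Overall, the cross-section is a single solid region. Island count = 1.

1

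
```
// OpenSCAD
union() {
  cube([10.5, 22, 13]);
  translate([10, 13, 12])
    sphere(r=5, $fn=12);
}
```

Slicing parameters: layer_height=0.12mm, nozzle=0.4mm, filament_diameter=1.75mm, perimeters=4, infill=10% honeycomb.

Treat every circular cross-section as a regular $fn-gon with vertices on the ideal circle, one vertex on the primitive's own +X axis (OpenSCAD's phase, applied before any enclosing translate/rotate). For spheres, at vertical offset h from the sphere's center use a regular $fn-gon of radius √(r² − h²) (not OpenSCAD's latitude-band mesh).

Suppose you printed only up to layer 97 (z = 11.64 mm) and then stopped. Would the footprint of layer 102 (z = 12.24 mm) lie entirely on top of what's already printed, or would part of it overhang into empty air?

Compare the two slices. At z = 11.64: the cube is present — its section is the full 10.5×22 rectangle (area 231.00 mm²); the sphere at (10, 13): section is a regular 12-gon, circumradius = √(r²−h²) = √(5²−0.36²) = 4.987 (area = (12/2)·4.987²·sin(360°/12) = 74.61 mm²); Combining (union): the regions partially overlap — summed areas 305.61 mm² minus the doubly-counted overlap 42.23 mm² gives 263.39 mm² — area = 263.39 mm². At z = 12.24: the cube is present — its section is the full 10.5×22 rectangle (area 231.00 mm²); the sphere at (10, 13): section is a regular 12-gon, circumradius = √(r²−h²) = √(5²−0.24²) = 4.994 (area = (12/2)·4.994²·sin(360°/12) = 74.83 mm²); Taking the union: the regions partially overlap — summed areas 305.83 mm² minus the doubly-counted overlap 42.34 mm² gives 263.49 mm² — area = 263.49 mm². Checking containment: the cross-section at z = 12.24 is a subset of the cross-section at z = 11.64.

entirely on top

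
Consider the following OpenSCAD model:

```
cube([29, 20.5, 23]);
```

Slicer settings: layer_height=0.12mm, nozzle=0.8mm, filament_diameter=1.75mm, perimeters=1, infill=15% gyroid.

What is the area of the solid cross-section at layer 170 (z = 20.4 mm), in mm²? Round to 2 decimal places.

594.50 mm²

At z = 20.4 mm: the 29×20.5 cube contributes its full rectangle (area 594.50 mm²). Overall, the cross-section is a single solid region. Net area = 594.50 mm².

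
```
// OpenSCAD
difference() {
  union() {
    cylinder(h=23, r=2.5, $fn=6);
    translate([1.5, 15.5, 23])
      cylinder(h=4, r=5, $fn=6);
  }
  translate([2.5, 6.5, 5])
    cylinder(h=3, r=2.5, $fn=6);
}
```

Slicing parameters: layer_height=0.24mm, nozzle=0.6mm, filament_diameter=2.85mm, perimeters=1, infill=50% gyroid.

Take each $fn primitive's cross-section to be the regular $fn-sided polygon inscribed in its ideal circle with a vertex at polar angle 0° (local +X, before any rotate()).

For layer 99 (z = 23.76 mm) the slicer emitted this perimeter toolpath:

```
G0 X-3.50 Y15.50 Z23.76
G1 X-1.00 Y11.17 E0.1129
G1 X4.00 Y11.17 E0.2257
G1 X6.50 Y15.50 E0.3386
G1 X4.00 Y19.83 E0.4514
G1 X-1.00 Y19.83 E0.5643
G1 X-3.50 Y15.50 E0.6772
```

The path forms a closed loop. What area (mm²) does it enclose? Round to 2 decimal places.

Apply the shoelace formula to the sequence of (X, Y) vertices; enclosed area = 64.95 mm².

64.95 mm²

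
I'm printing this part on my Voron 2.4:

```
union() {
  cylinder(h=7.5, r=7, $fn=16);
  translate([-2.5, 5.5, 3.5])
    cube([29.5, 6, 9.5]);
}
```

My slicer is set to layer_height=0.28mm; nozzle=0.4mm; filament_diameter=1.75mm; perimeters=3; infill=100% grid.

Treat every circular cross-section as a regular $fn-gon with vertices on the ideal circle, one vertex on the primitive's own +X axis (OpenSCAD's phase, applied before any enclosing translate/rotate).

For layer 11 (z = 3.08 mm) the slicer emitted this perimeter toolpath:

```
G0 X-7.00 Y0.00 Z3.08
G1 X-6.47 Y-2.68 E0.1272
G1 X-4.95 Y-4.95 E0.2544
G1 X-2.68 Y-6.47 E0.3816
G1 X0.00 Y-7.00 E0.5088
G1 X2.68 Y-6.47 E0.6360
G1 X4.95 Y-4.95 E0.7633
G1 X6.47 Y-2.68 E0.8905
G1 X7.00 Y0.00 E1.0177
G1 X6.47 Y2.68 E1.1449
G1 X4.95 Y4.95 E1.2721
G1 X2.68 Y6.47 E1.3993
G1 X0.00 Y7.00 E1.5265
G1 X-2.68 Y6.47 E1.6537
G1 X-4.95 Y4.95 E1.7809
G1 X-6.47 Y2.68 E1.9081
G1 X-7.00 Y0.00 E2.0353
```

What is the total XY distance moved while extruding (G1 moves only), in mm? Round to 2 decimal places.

43.71 mm

Sum the Euclidean lengths of each G1 segment: total = 43.71 mm.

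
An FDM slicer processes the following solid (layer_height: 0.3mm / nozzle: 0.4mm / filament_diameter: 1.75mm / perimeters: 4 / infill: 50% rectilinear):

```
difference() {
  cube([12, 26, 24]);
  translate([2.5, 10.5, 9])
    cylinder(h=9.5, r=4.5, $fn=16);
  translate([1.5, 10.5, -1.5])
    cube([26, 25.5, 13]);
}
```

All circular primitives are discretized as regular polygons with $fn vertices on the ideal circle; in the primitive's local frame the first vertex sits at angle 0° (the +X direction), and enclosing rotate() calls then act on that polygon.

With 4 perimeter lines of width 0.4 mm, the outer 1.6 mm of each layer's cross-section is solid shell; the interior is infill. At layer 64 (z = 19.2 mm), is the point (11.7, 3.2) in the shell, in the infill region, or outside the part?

At z = 19.2 mm: the 12×26 cube contributes its full rectangle; the cylinder at (2.5, 10.5) is not intersected at this z (z outside [9, 18.5]); the cube at (1.5, 10.5) does not reach this height (z outside [-1.5, 11.5]); Subtracting the remaining from the first: none of the subtracted shapes is present at this height, so the 12×26 cube is unchanged — 1 connected region. Overall, the cross-section is a single solid region. The nearest boundary edge runs (12.00, 0.00)→(12.00, 26.00); distance from the point to it = 0.30 mm. The point is inside the cross-section, 0.30 mm from the nearest boundary — within the 1.6 mm shell band (4 × 0.4).

shell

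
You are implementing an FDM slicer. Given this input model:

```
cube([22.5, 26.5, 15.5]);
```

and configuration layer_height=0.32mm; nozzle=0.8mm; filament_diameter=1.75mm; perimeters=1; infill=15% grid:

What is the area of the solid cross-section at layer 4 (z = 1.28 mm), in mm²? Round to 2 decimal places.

At z = 1.28 mm: the 22.5×26.5 cube contributes its full rectangle (area 596.25 mm²). Overall, the cross-section is a single solid region. Net area = 596.25 mm².

596.25 mm²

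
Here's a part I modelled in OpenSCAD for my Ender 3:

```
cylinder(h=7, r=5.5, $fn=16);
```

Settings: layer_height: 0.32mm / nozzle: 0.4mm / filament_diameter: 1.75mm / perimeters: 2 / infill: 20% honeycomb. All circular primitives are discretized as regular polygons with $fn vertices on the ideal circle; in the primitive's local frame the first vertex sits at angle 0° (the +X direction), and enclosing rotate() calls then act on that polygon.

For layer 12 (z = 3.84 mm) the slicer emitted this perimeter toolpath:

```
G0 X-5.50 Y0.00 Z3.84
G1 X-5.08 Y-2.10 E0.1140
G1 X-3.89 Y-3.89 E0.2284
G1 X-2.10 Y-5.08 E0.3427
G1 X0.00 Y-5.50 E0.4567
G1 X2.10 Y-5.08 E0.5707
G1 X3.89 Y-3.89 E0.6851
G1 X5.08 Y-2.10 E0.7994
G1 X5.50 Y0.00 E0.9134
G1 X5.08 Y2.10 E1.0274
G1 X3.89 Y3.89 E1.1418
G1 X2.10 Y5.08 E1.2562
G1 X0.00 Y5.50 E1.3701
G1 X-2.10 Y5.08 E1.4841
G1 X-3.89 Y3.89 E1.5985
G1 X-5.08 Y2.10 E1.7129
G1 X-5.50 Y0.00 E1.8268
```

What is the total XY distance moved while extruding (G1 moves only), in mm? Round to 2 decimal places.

Sum the Euclidean lengths of each G1 segment: total = 34.33 mm.

34.33 mm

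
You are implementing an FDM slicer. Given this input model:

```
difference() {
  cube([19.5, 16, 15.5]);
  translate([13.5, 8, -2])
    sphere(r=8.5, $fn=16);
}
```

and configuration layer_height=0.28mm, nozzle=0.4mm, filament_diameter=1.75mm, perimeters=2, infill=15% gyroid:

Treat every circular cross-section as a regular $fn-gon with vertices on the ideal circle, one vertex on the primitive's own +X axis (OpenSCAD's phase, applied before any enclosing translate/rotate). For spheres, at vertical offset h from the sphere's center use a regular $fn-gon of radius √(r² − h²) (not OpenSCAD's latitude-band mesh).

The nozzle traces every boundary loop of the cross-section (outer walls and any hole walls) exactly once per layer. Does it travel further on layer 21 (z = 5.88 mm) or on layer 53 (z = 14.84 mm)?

Layer 21 (z = 5.88): the cube is present — its section is the full 19.5×16 rectangle (perimeter 71.00 mm); the sphere at (13.5, 8): section is a regular 16-gon, circumradius = √(r²−h²) = √(8.5²−7.88²) = 3.187 (perimeter = 2·16·3.187·sin(180°/16) = 19.89 mm); After the difference (first − rest): starting from the 19.5×16 cube, the r=8.5 sphere at (13.5, 8) lies wholly inside it (removes its full 31.09 mm² and its 19.89 mm outline becomes a hole wall) — boundary (outer + 1 inner loop) = 90.89 mm. So its perimeter = 90.89 mm. Layer 53 (z = 14.84): the cube is present — its section is the full 19.5×16 rectangle (perimeter 71.00 mm); the sphere at (13.5, 8) is absent (|z−center|=16.840 > r=8.5); Subtracting the remaining from the first: none of the subtracted shapes is present at this height, so the 19.5×16 cube is unchanged — boundary = 71.00 mm. So its perimeter = 71.00 mm. Layer 21 is larger (90.89 vs 71.00 mm).

layer 21 (z = 5.88 mm)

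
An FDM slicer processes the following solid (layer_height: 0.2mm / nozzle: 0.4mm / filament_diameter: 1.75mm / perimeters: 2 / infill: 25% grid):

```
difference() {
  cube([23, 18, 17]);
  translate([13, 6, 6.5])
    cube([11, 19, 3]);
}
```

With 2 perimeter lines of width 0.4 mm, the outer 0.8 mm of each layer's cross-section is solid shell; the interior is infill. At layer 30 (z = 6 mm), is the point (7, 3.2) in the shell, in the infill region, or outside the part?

infill

At z = 6 mm: the cube (footprint 23×18) is included at this height; the cube at (13, 6) does not reach this height (z outside [6.5, 9.5]); Subtracting the remaining from the first: none of the subtracted shapes is present at this height, so the 23×18 cube is unchanged — 1 connected region. Overall, the cross-section is a single solid region. The nearest boundary edge runs (0.00, 0.00)→(23.00, 0.00); distance from the point to it = 3.20 mm. The point is inside the cross-section and 3.20 mm from the nearest boundary — more than the 0.8 mm shell width (2 × 0.4), so it's in the infill interior.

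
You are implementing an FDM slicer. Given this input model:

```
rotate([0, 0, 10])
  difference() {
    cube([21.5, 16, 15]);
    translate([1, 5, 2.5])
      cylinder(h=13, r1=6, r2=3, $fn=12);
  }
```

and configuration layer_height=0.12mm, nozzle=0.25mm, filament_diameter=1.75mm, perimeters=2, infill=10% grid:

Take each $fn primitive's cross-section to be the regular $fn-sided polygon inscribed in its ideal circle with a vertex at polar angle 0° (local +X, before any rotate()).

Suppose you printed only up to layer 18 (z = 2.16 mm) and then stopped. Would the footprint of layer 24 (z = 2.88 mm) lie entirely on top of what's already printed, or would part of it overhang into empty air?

entirely on top

Compare the two slices. At z = 2.16: the cube is present — its section is the full 21.5×16 rectangle (area 344.00 mm²); the cone at (1, 5) is not intersected at this z (z outside [2.5, 15.5]); Subtracting the remaining from the first: none of the subtracted shapes is present at this height, so the 21.5×16 cube is unchanged — area = 344.00 mm²; (whole slice rotated 10° about Z — lengths, areas and connectivity unchanged). At z = 2.88: the 21.5×16 cube contributes its full rectangle (area 344.00 mm²); the cone at (1, 5): at t=0.029 of its height the radius interpolates to r₁+(r₂−r₁)t = 5.912, giving a regular 12-gon of that circumradius (area = (12/2)·5.912²·sin(360°/12) = 104.87 mm²); Taking the first minus the rest: starting from the 21.5×16 cube (344.00 mm²), the cone at (1, 5) partially overlaps it — only the 61.68 mm² overlap (of its 104.87 mm²) is removed, clipping the outline — area = 282.32 mm²; (whole slice rotated 10° about Z — lengths, areas and connectivity unchanged). Checking containment: the cross-section at z = 2.88 is a subset of the cross-section at z = 2.16.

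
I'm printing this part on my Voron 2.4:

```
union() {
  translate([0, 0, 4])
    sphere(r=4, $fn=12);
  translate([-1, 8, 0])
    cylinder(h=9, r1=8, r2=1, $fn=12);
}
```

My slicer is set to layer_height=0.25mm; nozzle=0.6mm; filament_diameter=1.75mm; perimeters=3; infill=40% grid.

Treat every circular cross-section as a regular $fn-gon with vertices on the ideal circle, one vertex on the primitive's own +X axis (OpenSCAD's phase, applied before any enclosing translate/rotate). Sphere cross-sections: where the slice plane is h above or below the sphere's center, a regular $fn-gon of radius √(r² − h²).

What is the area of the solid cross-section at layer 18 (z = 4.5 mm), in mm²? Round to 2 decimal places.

107.72 mm²

At z = 4.5 mm: the sphere: section is a regular 12-gon, circumradius = √(r²−h²) = √(4²−0.5²) = 3.969 (area = (12/2)·3.969²·sin(360°/12) = 47.25 mm²); the cone at (-1, 8): at t=0.500 of its height the radius interpolates to r₁+(r₂−r₁)t = 4.500, giving a regular 12-gon of that circumradius (area = (12/2)·4.500²·sin(360°/12) = 60.75 mm²); Taking the union: the regions partially overlap — summed areas 108.00 mm² minus the doubly-counted overlap 0.28 mm² gives 107.72 mm² — area = 107.72 mm². Overall, the cross-section is a single solid region. Net area = 107.72 mm².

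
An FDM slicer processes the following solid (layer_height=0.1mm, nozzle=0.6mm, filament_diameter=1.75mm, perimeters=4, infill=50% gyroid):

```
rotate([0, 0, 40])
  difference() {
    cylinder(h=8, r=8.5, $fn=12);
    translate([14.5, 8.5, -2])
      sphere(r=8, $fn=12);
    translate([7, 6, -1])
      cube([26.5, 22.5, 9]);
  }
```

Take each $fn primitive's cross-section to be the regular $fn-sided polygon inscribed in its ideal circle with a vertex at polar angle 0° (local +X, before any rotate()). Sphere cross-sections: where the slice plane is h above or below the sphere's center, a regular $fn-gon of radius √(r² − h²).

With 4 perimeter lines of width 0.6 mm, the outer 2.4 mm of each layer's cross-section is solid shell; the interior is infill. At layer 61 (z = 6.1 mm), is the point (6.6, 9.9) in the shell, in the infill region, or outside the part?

outside

At z = 6.1 mm: the r=8.5 cylinder gives a regular 12-gon of circumradius 8.5 (constant along its height); the sphere at (14.5, 8.5) is not intersected at this z (|z−center|=8.100 > r=8); the 26.5×22.5 cube at (7, 6) contributes its full rectangle; Subtracting the remaining from the first: starting from the r=8.5 cylinder, the 26.5×22.5 cube at (7, 6) misses the remaining region (no effect) — 1 connected region; (rotated 40° about Z; rotation is an isometry so areas/perimeters/island counts are preserved). Overall, the cross-section is a single solid region. Undo the 40° rotation: the query point maps to (11.419, 3.341) in the un-rotated model frame. The nearest boundary edge runs (7.36, 4.25)→(8.50, 0.00); distance from the point to it = 3.68 mm. The point is not inside any of the regions above, so it lies outside the cross-section (3.68 mm from the nearest boundary).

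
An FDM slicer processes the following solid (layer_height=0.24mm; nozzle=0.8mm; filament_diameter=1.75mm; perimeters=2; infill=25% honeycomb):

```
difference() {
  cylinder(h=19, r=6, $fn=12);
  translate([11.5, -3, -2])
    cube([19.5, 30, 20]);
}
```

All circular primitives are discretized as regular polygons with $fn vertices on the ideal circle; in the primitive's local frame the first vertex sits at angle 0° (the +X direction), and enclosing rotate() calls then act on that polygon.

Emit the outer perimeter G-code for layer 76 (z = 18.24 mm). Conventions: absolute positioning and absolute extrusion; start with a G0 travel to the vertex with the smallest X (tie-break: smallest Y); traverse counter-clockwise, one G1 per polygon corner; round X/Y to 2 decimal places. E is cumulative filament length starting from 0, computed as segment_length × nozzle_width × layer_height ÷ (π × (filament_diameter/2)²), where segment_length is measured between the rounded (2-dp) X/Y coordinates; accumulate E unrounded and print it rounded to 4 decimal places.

At z = 18.24 mm: the cylinder: section is a regular 12-gon, circumradius r=6; the cube at (11.5, -3) does not reach this height (z outside [-2, 18]); Subtracting the remaining from the first: none of the subtracted shapes is present at this height, so the r=6 cylinder is unchanged — 1 connected region. The outline is a single polygon with 12 vertices. Extrusion per mm of travel: 0.8 × 0.24 / (π × 0.875²) = 0.079824. Accumulating E over each segment gives final E = 2.9762.

G0 X-6.00 Y0.00 Z18.24
G1 X-5.20 Y-3.00 E0.2478
G1 X-3.00 Y-5.20 E0.4962
G1 X0.00 Y-6.00 E0.7440
G1 X3.00 Y-5.20 E0.9919
G1 X5.20 Y-3.00 E1.2402
G1 X6.00 Y0.00 E1.4881
G1 X5.20 Y3.00 E1.7359
G1 X3.00 Y5.20 E1.9843
G1 X0.00 Y6.00 E2.2321
G1 X-3.00 Y5.20 E2.4800
G1 X-5.20 Y3.00 E2.7283
G1 X-6.00 Y0.00 E2.9762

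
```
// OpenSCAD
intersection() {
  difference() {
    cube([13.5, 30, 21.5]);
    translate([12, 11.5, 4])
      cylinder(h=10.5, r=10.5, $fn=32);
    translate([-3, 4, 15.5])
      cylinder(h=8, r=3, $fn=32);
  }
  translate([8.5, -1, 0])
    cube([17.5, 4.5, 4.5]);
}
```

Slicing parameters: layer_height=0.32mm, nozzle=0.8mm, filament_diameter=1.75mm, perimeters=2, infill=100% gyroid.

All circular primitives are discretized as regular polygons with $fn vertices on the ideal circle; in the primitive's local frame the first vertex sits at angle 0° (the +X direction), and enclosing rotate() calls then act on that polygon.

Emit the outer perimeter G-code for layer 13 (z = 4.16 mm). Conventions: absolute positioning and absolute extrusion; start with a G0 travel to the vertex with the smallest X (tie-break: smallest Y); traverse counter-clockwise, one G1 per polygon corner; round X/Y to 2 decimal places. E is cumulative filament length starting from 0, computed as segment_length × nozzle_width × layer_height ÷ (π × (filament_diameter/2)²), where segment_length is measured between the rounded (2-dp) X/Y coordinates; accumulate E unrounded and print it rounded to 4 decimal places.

At z = 4.16 mm: the cube (footprint 13.5×30) is included at this height; the r=10.5 cylinder at (12, 11.5) gives a regular 32-gon of circumradius 10.5 (constant along its height); the cylinder at (-3, 4) does not reach this height (z outside [15.5, 23.5]); Subtracting the remaining from the first: starting from the 13.5×30 cube, the r=10.5 cylinder at (12, 11.5) partially overlaps it — only the 203.35 mm² overlap (of its 344.14 mm²) is removed, clipping the outline — 1 connected region; the 17.5×4.5 cube at (8.5, -1) contributes its full rectangle; Taking the intersection: the 17.5×4.5 cube at (8.5, -1) partially overlaps the result so far; clipping to the common part keeps 5.93 mm² — 1 connected region. The outline is a single polygon with 6 vertices. Extrusion per mm of travel: 0.8 × 0.32 / (π × 0.875²) = 0.106432. Accumulating E over each segment gives final E = 1.3701.

G0 X8.50 Y0.00 Z4.16
G1 X13.50 Y0.00 E0.5322
G1 X13.50 Y1.15 E0.6546
G1 X12.00 Y1.00 E0.8150
G1 X9.95 Y1.20 E1.0342
G1 X8.50 Y1.64 E1.1955
G1 X8.50 Y0.00 E1.3701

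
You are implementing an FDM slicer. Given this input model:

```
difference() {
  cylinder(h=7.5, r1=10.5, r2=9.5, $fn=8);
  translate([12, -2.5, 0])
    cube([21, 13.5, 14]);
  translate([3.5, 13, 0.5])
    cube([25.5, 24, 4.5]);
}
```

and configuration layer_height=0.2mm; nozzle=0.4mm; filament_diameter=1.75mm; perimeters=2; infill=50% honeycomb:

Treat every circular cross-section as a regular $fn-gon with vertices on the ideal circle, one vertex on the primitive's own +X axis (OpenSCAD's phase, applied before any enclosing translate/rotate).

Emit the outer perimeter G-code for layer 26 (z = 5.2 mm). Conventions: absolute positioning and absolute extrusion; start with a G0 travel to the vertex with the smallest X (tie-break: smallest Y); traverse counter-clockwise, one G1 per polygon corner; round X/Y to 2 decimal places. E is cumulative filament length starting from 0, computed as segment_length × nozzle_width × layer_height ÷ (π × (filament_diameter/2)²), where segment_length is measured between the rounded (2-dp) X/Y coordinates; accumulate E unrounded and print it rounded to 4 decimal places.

At z = 5.2 mm: the cone (r1=10.5→r2=9.5) has section circumradius 9.807 here — a regular 8-gon; the cube at (12, -2.5) (footprint 21×13.5) is included at this height; the cube at (3.5, 13) does not reach this height (z outside [0.5, 5]); After the difference (first − rest): starting from the cone, the 21×13.5 cube at (12, -2.5) misses the remaining region (no effect) — 1 connected region. The outline is a single polygon with 8 vertices. Extrusion per mm of travel: 0.4 × 0.2 / (π × 0.875²) = 0.033260. Accumulating E over each segment gives final E = 1.9968.

G0 X-9.81 Y0.00 Z5.20
G1 X-6.93 Y-6.93 E0.2496
G1 X0.00 Y-9.81 E0.4992
G1 X6.93 Y-6.93 E0.7488
G1 X9.81 Y0.00 E0.9984
G1 X6.93 Y6.93 E1.2480
G1 X0.00 Y9.81 E1.4976
G1 X-6.93 Y6.93 E1.7472
G1 X-9.81 Y0.00 E1.9968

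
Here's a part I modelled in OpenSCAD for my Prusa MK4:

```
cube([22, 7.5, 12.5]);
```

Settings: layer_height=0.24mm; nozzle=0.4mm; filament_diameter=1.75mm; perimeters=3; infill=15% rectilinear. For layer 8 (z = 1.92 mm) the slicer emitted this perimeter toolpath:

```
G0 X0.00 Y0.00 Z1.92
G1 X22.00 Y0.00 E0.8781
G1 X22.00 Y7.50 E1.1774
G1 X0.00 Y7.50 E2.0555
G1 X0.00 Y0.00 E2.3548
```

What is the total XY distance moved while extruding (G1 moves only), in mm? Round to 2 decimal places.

59.00 mm

Sum the Euclidean lengths of each G1 segment: total = 59.00 mm.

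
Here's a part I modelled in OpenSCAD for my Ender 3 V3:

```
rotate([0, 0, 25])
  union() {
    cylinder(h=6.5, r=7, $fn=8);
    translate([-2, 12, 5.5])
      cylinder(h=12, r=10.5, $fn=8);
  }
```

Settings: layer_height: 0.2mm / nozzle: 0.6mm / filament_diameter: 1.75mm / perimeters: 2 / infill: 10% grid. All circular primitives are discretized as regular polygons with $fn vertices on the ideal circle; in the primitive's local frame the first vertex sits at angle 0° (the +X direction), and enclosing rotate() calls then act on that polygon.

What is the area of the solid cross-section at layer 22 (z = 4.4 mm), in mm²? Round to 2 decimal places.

At z = 4.4 mm: the cylinder: section is a regular 8-gon, circumradius r=7 (area = (8/2)·7.000²·sin(360°/8) = 138.59 mm²); the cylinder at (-2, 12) does not reach this height (z outside [5.5, 17.5]); Merging all regions: only the r=7 cylinder is present, so the union is just that shape — area = 138.59 mm²; (rotated 25° about Z; rotation is an isometry so areas/perimeters/island counts are preserved). Overall, the cross-section is a single solid region. Net area = 138.59 mm².

138.59 mm²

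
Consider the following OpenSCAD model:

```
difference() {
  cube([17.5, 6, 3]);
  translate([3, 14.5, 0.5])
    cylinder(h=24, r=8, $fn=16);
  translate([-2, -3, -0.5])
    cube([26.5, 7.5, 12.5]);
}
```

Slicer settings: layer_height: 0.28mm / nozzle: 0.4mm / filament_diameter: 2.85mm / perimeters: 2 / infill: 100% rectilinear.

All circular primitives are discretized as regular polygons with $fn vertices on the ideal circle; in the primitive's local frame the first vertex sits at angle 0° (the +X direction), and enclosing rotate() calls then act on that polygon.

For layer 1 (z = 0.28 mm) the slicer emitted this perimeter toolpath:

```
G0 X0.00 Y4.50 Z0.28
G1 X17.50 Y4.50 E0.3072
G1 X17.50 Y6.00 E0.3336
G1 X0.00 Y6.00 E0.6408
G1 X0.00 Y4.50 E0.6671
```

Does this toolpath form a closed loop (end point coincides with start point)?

yes

Start point (G0): (0.00, 4.50). End point (last G1): the path returns to the start — closed.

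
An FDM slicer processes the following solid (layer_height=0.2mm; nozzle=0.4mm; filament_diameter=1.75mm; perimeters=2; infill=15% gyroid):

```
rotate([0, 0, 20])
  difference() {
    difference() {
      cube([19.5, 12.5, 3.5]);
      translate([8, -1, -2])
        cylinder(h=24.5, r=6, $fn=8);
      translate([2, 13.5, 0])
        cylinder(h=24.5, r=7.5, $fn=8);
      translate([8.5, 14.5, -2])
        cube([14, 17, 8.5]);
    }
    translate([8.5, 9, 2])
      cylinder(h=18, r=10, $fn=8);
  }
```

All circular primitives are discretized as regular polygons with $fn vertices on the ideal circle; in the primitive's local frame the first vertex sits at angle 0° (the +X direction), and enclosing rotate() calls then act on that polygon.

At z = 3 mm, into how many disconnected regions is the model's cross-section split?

2

At z = 3 mm: the cube is present — its section is the full 19.5×12.5 rectangle; the r=6 cylinder at (8, -1) contributes a regular 8-gon of circumradius 6; the r=7.5 cylinder at (2, 13.5) contributes a regular 8-gon of circumradius 7.5; the cube at (8.5, 14.5) is present — its section is the full 14×17 rectangle; Subtracting the remaining from the first: starting from the 19.5×12.5 cube, the r=6 cylinder at (8, -1) partially overlaps it — only the 39.33 mm² overlap (of its 101.82 mm²) is removed, clipping the outline; the r=7.5 cylinder at (2, 13.5) partially overlaps it — only the 44.65 mm² overlap (of its 159.10 mm²) is removed, clipping the outline; the 14×17 cube at (8.5, 14.5) misses the remaining region (no effect) — 1 connected region; the r=10 cylinder at (8.5, 9) gives a regular 8-gon of circumradius 10 (constant along its height); Subtracting the remaining from the first: starting from the result so far, the r=10 cylinder at (8.5, 9) partially overlaps it — only the 118.17 mm² overlap (of its 282.84 mm²) is removed, clipping the outline — 2 connected regions; (rotated 20° about Z; rotation is an isometry so areas/perimeters/island counts are preserved). The result has 2 disconnected regions.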